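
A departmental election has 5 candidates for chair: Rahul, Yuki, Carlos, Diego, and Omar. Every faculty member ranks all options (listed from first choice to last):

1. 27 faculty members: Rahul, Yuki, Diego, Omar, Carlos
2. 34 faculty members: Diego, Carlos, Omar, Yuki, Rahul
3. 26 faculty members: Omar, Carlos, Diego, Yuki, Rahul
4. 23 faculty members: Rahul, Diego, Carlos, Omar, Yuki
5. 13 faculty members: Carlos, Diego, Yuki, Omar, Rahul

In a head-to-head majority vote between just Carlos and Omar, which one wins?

Voters preferring Carlos to Omar: 70; preferring Omar to Carlos: 53.
Carlos wins the head-to-head.

Carlos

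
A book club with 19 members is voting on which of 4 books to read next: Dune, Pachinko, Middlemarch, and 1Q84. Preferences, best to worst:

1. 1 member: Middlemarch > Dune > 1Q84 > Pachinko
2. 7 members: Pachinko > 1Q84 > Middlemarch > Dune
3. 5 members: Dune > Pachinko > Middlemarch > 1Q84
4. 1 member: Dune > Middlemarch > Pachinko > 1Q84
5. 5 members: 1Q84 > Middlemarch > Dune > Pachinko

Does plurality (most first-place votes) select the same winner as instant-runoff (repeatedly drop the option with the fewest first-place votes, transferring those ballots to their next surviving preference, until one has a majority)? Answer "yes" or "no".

no

Plurality — first-place votes: Dune 6, Pachinko 7, Middlemarch 1, 1Q84 5. Winner: Pachinko.
Instant-runoff — R1 Dune 6, Pachinko 7, Middlemarch 1, 1Q84 5 (Middlemarch out); R2 Dune 7, Pachinko 7, 1Q84 5 (1Q84 out); R3 Dune 12, Pachinko 7 (Dune winner). Winner: Dune.
The two methods disagree.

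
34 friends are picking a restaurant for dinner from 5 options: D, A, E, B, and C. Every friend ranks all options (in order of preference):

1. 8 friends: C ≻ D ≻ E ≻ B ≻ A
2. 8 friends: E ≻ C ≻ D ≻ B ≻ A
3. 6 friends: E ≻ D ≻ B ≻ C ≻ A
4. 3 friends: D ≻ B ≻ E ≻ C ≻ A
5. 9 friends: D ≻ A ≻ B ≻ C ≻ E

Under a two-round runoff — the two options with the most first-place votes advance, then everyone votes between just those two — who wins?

Round 1 first-place votes: D 12, A 0, E 14, B 0, C 8.
E and D advance.
Runoff: E is preferred to D by 14 voters; D by 20.
D wins the runoff.

D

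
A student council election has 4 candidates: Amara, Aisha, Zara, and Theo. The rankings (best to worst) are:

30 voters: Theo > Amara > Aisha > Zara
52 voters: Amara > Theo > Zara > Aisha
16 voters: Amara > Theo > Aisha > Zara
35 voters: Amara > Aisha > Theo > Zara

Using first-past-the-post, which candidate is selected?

First-place votes: Amara 103, Aisha 0, Zara 0, Theo 30.
Amara has the most first-place votes.

Amara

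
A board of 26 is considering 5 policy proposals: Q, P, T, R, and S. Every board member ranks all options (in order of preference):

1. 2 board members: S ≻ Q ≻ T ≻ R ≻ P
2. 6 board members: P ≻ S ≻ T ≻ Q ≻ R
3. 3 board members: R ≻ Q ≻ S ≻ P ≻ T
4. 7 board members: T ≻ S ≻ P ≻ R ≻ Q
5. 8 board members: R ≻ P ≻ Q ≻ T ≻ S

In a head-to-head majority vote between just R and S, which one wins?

S

Voters preferring R to S: 11; preferring S to R: 15.
S wins the head-to-head.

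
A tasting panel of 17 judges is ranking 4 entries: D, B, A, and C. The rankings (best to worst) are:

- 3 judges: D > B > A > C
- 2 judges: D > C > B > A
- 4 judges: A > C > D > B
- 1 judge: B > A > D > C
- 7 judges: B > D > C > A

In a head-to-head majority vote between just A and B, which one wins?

Voters preferring A to B: 4; preferring B to A: 13.
B wins the head-to-head.

B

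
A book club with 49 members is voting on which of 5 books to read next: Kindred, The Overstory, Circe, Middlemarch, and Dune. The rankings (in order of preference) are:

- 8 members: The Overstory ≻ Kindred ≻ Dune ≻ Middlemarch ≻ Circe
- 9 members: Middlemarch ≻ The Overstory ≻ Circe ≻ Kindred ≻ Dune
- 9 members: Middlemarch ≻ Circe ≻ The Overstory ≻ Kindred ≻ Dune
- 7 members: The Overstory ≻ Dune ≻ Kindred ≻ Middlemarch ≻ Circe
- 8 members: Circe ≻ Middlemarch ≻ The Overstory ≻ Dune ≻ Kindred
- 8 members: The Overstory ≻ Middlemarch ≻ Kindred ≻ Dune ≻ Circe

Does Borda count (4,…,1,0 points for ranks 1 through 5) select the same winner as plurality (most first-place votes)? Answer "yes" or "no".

yes

Borda — scores: Kindred 72, The Overstory 153, Circe 77, Middlemarch 135, Dune 53. Winner: The Overstory.
Plurality — first-place votes: Kindred 0, The Overstory 23, Circe 8, Middlemarch 18, Dune 0. Winner: The Overstory.
The two methods agree.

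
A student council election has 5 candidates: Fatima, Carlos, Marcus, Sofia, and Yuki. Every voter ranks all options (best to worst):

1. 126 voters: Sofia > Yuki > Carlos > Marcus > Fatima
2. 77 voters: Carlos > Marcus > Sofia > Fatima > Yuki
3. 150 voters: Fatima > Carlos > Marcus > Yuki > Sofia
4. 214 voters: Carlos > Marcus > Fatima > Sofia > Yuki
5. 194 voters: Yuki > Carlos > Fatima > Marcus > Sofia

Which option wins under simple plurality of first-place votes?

Carlos

First-place votes: Fatima 150, Carlos 291, Marcus 0, Sofia 126, Yuki 194.
Carlos has the most first-place votes.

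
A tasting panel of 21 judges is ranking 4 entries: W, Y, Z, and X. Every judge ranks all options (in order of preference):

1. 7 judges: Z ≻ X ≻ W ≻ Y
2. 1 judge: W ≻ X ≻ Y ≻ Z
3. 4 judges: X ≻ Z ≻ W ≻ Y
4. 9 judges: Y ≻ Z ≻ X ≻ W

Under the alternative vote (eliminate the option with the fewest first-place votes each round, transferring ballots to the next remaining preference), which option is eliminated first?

W

Round 1: W 1, Y 9, Z 7, X 4. Eliminate W.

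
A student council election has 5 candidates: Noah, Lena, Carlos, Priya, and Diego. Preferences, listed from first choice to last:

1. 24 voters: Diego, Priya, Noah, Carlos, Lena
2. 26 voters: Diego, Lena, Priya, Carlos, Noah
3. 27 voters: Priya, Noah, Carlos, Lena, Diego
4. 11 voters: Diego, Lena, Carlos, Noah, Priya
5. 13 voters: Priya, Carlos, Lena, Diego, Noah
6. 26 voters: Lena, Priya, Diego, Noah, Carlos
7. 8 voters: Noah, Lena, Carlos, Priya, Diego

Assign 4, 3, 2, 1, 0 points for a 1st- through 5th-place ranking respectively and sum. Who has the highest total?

Noah: 24·2 + 26·0 + 27·3 + 11·1 + 13·0 + 26·1 + 8·4 = 198
Lena: 24·0 + 26·3 + 27·1 + 11·3 + 13·2 + 26·4 + 8·3 = 292
Carlos: 24·1 + 26·1 + 27·2 + 11·2 + 13·3 + 26·0 + 8·2 = 181
Priya: 24·3 + 26·2 + 27·4 + 11·0 + 13·4 + 26·3 + 8·1 = 370
Diego: 24·4 + 26·4 + 27·0 + 11·4 + 13·1 + 26·2 + 8·0 = 309
Priya has the highest Borda score (370).

Priya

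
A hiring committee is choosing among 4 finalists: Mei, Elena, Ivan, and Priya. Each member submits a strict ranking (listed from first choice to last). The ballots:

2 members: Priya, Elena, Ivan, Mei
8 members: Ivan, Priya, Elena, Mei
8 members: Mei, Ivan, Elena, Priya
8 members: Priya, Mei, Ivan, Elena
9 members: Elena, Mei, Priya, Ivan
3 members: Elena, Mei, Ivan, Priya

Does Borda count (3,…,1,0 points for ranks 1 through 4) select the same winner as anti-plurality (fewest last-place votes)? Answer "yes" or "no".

Borda — scores: Mei 64, Elena 56, Ivan 53, Priya 55. Winner: Mei.
Anti-plurality — last-place votes: Mei 10, Elena 8, Ivan 9, Priya 11. Winner: Elena.
The two methods disagree.

no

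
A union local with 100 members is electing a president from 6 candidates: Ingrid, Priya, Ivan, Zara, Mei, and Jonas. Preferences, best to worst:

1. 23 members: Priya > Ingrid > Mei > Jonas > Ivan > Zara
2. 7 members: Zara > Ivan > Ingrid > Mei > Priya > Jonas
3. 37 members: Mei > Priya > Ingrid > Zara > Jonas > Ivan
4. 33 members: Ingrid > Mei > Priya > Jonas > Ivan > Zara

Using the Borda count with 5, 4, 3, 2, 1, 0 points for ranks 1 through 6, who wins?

Mei

Ingrid: 23·4 + 7·3 + 37·3 + 33·5 = 389
Priya: 23·5 + 7·1 + 37·4 + 33·3 = 369
Ivan: 23·1 + 7·4 + 37·0 + 33·1 = 84
Zara: 23·0 + 7·5 + 37·2 + 33·0 = 109
Mei: 23·3 + 7·2 + 37·5 + 33·4 = 400
Jonas: 23·2 + 7·0 + 37·1 + 33·2 = 149
Mei has the highest Borda score (400).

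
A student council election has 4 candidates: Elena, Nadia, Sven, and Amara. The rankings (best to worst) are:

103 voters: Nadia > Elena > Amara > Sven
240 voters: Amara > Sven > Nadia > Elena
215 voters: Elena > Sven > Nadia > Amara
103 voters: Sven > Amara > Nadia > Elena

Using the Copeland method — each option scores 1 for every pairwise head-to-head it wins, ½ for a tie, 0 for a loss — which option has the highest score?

Amara

Elena: loses to Nadia, Sven, and Amara → score 0.
Nadia: beats Elena; loses to Sven and Amara → score 1.
Sven: beats Elena and Nadia; loses to Amara → score 2.
Amara: beats Elena, Nadia, and Sven → score 3.
Amara has the best pairwise record.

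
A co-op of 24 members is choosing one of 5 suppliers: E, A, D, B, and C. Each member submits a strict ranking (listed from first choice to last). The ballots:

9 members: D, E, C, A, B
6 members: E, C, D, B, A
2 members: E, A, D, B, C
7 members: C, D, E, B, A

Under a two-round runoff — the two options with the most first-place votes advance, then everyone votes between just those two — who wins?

Round 1 first-place votes: E 8, A 0, D 9, B 0, C 7.
D and E advance.
Runoff: D is preferred to E by 16 voters; E by 8.
D wins the runoff.

D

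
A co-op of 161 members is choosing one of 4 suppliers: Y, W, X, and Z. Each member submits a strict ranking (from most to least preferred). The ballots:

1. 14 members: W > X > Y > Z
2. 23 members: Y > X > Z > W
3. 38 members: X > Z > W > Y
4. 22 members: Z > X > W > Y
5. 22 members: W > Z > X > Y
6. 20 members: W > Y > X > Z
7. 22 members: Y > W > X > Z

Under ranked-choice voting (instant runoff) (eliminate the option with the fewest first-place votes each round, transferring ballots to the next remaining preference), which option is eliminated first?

Round 1: Y 45, W 56, X 38, Z 22. Eliminate Z.

Z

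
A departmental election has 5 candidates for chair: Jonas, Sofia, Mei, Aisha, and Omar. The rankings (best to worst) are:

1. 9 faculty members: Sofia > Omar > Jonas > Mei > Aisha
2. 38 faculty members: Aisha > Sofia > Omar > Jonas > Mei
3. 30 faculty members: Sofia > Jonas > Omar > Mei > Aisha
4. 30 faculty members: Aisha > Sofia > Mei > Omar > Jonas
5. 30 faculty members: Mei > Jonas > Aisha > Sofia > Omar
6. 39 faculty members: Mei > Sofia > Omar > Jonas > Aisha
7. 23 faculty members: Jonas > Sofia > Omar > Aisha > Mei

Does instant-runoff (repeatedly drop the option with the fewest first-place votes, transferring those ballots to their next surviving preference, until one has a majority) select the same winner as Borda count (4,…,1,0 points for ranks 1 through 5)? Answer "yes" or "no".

Instant-runoff — R1 Jonas 23, Sofia 39, Mei 69, Aisha 68, Omar 0 (Omar out); R2 Jonas 23, Sofia 39, Mei 69, Aisha 68 (Jonas out); R3 Sofia 62, Mei 69, Aisha 68 (Sofia out); R4 Mei 108, Aisha 91 (Mei winner). Winner: Mei.
Borda — scores: Jonas 367, Sofia 576, Mei 375, Aisha 355, Omar 317. Winner: Sofia.
The two methods disagree.

no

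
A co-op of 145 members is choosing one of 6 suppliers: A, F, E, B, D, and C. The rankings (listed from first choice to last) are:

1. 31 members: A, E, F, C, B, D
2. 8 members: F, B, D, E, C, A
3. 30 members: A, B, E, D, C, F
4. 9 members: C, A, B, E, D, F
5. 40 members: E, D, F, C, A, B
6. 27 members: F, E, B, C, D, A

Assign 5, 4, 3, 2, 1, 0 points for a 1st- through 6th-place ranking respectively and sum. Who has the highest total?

E

A: 31·5 + 8·0 + 30·5 + 9·4 + 40·1 + 27·0 = 381
F: 31·3 + 8·5 + 30·0 + 9·0 + 40·3 + 27·5 = 388
E: 31·4 + 8·2 + 30·3 + 9·2 + 40·5 + 27·4 = 556
B: 31·1 + 8·4 + 30·4 + 9·3 + 40·0 + 27·3 = 291
D: 31·0 + 8·3 + 30·2 + 9·1 + 40·4 + 27·1 = 280
C: 31·2 + 8·1 + 30·1 + 9·5 + 40·2 + 27·2 = 279
E has the highest Borda score (556).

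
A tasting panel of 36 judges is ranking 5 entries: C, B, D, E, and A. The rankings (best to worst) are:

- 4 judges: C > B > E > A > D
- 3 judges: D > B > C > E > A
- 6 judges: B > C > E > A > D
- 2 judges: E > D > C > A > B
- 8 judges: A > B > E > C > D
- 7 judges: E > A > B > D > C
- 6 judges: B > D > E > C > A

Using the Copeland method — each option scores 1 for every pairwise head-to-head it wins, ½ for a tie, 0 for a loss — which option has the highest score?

B

C: beats A; ties D; loses to B and E → score 1.5.
B: beats C, D, E, and A → score 4.
D: ties C; loses to B, E, and A → score 0.5.
E: beats C, D, and A; loses to B → score 3.
A: beats D; loses to C, B, and E → score 1.
B has the best pairwise record.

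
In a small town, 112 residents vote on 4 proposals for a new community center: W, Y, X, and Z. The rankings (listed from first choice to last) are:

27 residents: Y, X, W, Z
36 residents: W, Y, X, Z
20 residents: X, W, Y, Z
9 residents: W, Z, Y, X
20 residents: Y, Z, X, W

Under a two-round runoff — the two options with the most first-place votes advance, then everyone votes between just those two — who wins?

W

Round 1 first-place votes: W 45, Y 47, X 20, Z 0.
Y and W advance.
Runoff: Y is preferred to W by 47 voters; W by 65.
W wins the runoff.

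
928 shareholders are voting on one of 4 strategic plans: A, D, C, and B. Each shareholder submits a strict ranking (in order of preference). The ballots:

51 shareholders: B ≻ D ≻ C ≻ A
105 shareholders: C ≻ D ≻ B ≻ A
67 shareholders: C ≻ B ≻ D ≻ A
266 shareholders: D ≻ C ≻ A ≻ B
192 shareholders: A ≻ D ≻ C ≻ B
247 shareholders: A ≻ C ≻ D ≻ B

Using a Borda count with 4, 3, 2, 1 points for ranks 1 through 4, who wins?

D

A: 51·1 + 105·1 + 67·1 + 266·2 + 192·4 + 247·4 = 2511
D: 51·3 + 105·3 + 67·2 + 266·4 + 192·3 + 247·2 = 2736
C: 51·2 + 105·4 + 67·4 + 266·3 + 192·2 + 247·3 = 2713
B: 51·4 + 105·2 + 67·3 + 266·1 + 192·1 + 247·1 = 1320
D has the highest Borda score (2736).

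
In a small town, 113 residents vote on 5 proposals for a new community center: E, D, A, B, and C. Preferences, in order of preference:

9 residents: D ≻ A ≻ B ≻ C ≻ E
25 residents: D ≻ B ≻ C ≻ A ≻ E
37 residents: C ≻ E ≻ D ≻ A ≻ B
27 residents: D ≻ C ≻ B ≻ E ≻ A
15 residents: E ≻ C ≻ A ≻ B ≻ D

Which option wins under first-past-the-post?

D

First-place votes: E 15, D 61, A 0, B 0, C 37.
D has the most first-place votes.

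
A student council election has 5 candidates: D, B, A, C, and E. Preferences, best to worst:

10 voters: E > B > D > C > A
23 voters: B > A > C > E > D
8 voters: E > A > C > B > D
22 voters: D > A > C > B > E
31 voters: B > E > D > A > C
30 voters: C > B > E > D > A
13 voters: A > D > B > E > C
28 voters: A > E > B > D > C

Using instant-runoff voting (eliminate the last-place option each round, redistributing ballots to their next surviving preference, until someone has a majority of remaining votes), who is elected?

Round 1: D 22, B 54, A 41, C 30, E 18. Eliminate E.
Round 2: D 22, B 64, A 49, C 30. Eliminate D.
Round 3: B 64, A 71, C 30. Eliminate C.
Round 4: B 94, A 71. B has a majority.

B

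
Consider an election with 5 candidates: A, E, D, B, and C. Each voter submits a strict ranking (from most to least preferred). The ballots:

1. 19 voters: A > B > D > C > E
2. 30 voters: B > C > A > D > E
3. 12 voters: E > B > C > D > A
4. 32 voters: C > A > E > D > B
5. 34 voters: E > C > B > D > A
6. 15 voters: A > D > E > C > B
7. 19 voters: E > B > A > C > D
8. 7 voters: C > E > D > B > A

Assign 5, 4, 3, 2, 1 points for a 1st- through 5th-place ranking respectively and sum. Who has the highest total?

A: 19·5 + 30·3 + 12·1 + 32·4 + 34·1 + 15·5 + 19·3 + 7·1 = 498
E: 19·1 + 30·1 + 12·5 + 32·3 + 34·5 + 15·3 + 19·5 + 7·4 = 543
D: 19·3 + 30·2 + 12·2 + 32·2 + 34·2 + 15·4 + 19·1 + 7·3 = 373
B: 19·4 + 30·5 + 12·4 + 32·1 + 34·3 + 15·1 + 19·4 + 7·2 = 513
C: 19·2 + 30·4 + 12·3 + 32·5 + 34·4 + 15·2 + 19·2 + 7·5 = 593
C has the highest Borda score (593).

C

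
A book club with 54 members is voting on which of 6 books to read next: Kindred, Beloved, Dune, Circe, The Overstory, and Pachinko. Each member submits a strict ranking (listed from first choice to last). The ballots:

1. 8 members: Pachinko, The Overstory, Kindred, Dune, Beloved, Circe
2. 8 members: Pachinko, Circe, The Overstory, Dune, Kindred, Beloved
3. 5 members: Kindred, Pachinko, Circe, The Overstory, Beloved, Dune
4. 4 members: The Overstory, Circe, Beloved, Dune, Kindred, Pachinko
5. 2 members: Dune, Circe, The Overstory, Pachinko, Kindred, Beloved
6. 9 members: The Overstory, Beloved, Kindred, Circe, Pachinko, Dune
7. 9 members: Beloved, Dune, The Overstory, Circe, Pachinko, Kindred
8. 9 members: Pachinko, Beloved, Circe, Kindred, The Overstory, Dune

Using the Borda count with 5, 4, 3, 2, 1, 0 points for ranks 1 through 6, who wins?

The Overstory

Kindred: 8·3 + 8·1 + 5·5 + 4·1 + 2·1 + 9·3 + 9·0 + 9·2 = 108
Beloved: 8·1 + 8·0 + 5·1 + 4·3 + 2·0 + 9·4 + 9·5 + 9·4 = 142
Dune: 8·2 + 8·2 + 5·0 + 4·2 + 2·5 + 9·0 + 9·4 + 9·0 = 86
Circe: 8·0 + 8·4 + 5·3 + 4·4 + 2·4 + 9·2 + 9·2 + 9·3 = 134
The Overstory: 8·4 + 8·3 + 5·2 + 4·5 + 2·3 + 9·5 + 9·3 + 9·1 = 173
Pachinko: 8·5 + 8·5 + 5·4 + 4·0 + 2·2 + 9·1 + 9·1 + 9·5 = 167
The Overstory has the highest Borda score (173).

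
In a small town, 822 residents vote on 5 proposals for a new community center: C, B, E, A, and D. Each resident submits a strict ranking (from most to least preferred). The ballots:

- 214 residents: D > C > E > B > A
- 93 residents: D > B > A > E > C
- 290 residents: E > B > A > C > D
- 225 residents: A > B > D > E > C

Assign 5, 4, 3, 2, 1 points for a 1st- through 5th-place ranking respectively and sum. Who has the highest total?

B

C: 214·4 + 93·1 + 290·2 + 225·1 = 1754
B: 214·2 + 93·4 + 290·4 + 225·4 = 2860
E: 214·3 + 93·2 + 290·5 + 225·2 = 2728
A: 214·1 + 93·3 + 290·3 + 225·5 = 2488
D: 214·5 + 93·5 + 290·1 + 225·3 = 2500
B has the highest Borda score (2860).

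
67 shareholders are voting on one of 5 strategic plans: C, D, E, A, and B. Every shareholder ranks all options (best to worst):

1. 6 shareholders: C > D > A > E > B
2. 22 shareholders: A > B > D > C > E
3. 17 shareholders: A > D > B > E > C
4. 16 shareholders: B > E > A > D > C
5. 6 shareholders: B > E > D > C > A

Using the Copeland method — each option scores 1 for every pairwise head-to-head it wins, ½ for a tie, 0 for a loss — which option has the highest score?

C: loses to D, E, A, and B → score 0.
D: beats C and E; loses to A and B → score 2.
E: beats C; loses to D, A, and B → score 1.
A: beats C, D, E, and B → score 4.
B: beats C, D, and E; loses to A → score 3.
A has the best pairwise record.

A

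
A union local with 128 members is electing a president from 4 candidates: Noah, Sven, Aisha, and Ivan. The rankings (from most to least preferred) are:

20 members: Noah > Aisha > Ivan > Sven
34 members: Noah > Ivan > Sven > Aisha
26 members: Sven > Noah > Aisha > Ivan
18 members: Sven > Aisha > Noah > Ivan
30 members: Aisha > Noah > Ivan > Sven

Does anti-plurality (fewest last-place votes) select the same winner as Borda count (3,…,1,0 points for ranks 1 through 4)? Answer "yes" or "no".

yes

Anti-plurality — last-place votes: Noah 0, Sven 50, Aisha 34, Ivan 44. Winner: Noah.
Borda — scores: Noah 292, Sven 166, Aisha 192, Ivan 118. Winner: Noah.
The two methods agree.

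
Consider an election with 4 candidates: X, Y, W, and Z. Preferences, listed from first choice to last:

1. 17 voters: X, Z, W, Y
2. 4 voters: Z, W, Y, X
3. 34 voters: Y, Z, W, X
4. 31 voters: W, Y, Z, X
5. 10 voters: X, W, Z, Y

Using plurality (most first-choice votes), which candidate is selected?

First-place votes: X 27, Y 34, W 31, Z 4.
Y has the most first-place votes.

Y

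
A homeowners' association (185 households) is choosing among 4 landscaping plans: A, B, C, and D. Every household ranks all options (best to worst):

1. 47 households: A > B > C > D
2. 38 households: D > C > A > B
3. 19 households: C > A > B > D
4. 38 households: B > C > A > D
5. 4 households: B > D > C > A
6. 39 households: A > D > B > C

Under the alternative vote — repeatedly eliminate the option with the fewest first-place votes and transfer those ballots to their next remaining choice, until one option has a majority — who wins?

A

Round 1: A 86, B 42, C 19, D 38. Eliminate C.
Round 2: A 105, B 42, D 38. A has a majority.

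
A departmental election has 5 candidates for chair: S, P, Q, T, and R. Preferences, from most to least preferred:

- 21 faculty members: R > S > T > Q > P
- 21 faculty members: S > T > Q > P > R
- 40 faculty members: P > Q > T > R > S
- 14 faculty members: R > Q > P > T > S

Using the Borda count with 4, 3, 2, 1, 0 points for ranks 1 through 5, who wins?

S: 21·3 + 21·4 + 40·0 + 14·0 = 147
P: 21·0 + 21·1 + 40·4 + 14·2 = 209
Q: 21·1 + 21·2 + 40·3 + 14·3 = 225
T: 21·2 + 21·3 + 40·2 + 14·1 = 199
R: 21·4 + 21·0 + 40·1 + 14·4 = 180
Q has the highest Borda score (225).

Q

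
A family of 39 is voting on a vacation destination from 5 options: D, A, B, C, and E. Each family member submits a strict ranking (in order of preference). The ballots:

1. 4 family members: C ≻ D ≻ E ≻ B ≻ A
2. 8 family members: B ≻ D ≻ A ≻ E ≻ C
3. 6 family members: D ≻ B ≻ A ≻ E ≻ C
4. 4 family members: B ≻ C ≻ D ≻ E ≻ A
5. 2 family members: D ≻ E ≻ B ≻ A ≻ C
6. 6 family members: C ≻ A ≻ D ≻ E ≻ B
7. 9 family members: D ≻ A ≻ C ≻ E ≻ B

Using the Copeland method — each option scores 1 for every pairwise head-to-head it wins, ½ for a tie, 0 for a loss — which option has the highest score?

D: beats A, B, C, and E → score 4.
A: beats C and E; loses to D and B → score 2.
B: beats A and C; loses to D and E → score 2.
C: beats E; loses to D, A, and B → score 1.
E: beats B; loses to D, A, and C → score 1.
D has the best pairwise record.

D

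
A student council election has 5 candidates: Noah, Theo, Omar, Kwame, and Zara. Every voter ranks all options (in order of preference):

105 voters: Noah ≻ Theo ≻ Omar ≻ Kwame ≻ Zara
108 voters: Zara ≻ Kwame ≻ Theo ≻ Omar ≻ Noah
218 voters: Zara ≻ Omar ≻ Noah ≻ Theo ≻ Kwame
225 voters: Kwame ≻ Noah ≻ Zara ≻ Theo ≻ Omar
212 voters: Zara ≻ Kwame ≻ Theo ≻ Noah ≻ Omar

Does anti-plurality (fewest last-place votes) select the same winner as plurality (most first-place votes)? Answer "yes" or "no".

Anti-plurality — last-place votes: Noah 108, Theo 0, Omar 437, Kwame 218, Zara 105. Winner: Theo.
Plurality — first-place votes: Noah 105, Theo 0, Omar 0, Kwame 225, Zara 538. Winner: Zara.
The two methods disagree.

no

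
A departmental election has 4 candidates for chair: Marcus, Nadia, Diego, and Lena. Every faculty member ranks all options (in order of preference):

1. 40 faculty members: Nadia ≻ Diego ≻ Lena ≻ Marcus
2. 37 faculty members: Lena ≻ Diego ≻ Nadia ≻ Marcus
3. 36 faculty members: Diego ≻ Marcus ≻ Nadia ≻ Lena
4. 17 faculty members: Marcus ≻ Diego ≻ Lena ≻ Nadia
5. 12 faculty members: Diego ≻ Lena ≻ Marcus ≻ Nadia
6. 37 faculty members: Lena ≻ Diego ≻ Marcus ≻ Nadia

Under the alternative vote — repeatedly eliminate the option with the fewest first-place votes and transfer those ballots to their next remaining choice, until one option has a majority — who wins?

Round 1: Marcus 17, Nadia 40, Diego 48, Lena 74. Eliminate Marcus.
Round 2: Nadia 40, Diego 65, Lena 74. Eliminate Nadia.
Round 3: Diego 105, Lena 74. Diego has a majority.

Diego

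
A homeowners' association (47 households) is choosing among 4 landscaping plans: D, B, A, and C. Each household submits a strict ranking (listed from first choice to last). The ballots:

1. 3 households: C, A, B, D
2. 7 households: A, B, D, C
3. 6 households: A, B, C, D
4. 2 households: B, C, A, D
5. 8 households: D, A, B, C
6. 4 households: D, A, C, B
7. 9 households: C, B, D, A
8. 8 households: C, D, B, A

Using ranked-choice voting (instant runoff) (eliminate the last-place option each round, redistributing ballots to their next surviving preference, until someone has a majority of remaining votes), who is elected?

A

Round 1: D 12, B 2, A 13, C 20. Eliminate B.
Round 2: D 12, A 13, C 22. Eliminate D.
Round 3: A 25, C 22. A has a majority.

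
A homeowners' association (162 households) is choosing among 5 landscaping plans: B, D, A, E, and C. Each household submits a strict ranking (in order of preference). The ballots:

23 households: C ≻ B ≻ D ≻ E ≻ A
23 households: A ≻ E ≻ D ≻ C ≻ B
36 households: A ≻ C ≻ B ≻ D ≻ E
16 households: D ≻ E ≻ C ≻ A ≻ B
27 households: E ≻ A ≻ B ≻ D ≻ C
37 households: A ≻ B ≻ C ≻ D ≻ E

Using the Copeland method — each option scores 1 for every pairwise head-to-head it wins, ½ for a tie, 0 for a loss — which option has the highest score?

B: beats D and E; loses to A and C → score 2.
D: beats E; loses to B, A, and C → score 1.
A: beats B, D, E, and C → score 4.
E: loses to B, D, A, and C → score 0.
C: beats B, D, and E; loses to A → score 3.
A has the best pairwise record.

A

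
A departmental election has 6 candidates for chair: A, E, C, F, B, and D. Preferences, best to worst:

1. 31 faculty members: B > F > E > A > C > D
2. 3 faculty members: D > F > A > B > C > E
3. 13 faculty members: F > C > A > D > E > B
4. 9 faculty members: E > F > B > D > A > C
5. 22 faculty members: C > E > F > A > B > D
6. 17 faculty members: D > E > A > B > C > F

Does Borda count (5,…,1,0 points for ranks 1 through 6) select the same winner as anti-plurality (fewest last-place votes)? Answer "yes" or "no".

Borda — scores: A 214, E 307, C 213, F 303, B 244, D 144. Winner: E.
Anti-plurality — last-place votes: A 0, E 3, C 9, F 17, B 13, D 53. Winner: A.
The two methods disagree.

no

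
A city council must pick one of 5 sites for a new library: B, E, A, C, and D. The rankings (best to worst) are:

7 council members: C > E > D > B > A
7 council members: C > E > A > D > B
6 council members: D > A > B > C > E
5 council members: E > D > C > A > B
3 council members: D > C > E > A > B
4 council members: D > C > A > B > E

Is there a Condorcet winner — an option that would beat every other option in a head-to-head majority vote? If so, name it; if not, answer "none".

none

Checking pairwise contests:
E beats B 22–10.
C beats E 27–5.
E beats A 22–10.
D beats C 18–14.
E beats D 19–13.
Every option loses at least one head-to-head, so there is no Condorcet winner.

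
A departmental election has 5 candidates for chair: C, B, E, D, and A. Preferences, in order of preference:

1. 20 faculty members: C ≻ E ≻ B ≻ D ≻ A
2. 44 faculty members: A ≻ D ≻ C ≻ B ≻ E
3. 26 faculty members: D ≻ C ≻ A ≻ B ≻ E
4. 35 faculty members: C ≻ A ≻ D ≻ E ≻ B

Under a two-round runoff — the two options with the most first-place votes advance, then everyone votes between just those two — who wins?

C

Round 1 first-place votes: C 55, B 0, E 0, D 26, A 44.
C and A advance.
Runoff: C is preferred to A by 81 voters; A by 44.
C wins the runoff.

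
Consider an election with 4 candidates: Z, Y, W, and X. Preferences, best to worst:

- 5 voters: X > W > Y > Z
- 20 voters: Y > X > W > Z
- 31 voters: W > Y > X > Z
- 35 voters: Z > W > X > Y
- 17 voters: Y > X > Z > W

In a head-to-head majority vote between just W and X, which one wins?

Voters preferring W to X: 66; preferring X to W: 42.
W wins the head-to-head.

W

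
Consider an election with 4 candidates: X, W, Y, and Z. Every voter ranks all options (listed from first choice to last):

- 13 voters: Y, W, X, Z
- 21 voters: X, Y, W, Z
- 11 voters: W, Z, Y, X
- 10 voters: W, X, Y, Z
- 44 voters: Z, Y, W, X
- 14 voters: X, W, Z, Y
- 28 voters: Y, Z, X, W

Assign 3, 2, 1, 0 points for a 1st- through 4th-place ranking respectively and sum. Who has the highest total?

Y

X: 13·1 + 21·3 + 11·0 + 10·2 + 44·0 + 14·3 + 28·1 = 166
W: 13·2 + 21·1 + 11·3 + 10·3 + 44·1 + 14·2 + 28·0 = 182
Y: 13·3 + 21·2 + 11·1 + 10·1 + 44·2 + 14·0 + 28·3 = 274
Z: 13·0 + 21·0 + 11·2 + 10·0 + 44·3 + 14·1 + 28·2 = 224
Y has the highest Borda score (274).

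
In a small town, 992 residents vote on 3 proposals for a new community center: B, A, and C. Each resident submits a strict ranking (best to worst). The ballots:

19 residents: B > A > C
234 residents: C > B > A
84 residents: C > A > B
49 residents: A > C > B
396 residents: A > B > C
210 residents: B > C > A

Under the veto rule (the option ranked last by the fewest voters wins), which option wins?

B

Last-place votes: B 133, A 444, C 415.
B is ranked last by the fewest voters, so B wins.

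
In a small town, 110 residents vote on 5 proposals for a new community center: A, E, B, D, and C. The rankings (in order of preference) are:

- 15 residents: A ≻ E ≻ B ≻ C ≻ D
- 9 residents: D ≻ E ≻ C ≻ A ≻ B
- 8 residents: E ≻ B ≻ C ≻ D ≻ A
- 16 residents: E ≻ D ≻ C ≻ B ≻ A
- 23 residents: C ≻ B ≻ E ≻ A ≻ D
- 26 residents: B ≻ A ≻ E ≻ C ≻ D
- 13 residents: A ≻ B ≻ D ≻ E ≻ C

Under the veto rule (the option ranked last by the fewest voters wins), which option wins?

E

Last-place votes: A 24, E 0, B 9, D 64, C 13.
E is ranked last by the fewest voters, so E wins.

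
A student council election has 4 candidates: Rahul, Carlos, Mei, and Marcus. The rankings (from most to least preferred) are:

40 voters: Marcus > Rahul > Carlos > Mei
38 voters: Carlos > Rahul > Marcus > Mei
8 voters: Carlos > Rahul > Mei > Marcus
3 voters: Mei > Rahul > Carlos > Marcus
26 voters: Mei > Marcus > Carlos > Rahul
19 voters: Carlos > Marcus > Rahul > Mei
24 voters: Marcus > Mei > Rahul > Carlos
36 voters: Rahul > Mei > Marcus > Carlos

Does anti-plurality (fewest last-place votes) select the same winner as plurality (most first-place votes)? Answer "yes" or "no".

Anti-plurality — last-place votes: Rahul 26, Carlos 60, Mei 97, Marcus 11. Winner: Marcus.
Plurality — first-place votes: Rahul 36, Carlos 65, Mei 29, Marcus 64. Winner: Carlos.
The two methods disagree.

no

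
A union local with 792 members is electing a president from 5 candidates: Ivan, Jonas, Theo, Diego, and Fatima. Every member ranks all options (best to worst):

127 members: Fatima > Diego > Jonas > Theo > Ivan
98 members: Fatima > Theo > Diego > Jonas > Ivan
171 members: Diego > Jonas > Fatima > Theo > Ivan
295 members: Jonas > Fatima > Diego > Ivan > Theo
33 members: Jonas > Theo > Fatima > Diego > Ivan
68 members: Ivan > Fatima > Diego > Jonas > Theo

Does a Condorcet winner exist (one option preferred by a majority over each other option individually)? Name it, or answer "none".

none

Checking pairwise contests:
Jonas beats Ivan 724–68.
Diego beats Jonas 464–328.
Jonas beats Theo 694–98.
Fatima beats Diego 621–171.
Jonas beats Fatima 499–293.
Every option loses at least one head-to-head, so there is no Condorcet winner.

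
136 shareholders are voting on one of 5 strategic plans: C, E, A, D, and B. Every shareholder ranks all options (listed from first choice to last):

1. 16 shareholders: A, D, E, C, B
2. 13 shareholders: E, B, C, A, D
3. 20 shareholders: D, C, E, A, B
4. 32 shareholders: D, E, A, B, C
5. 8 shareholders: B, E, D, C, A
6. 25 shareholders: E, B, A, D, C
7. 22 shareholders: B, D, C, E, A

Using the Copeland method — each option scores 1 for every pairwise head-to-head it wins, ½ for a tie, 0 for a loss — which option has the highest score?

C: loses to E, A, D, and B → score 0.
E: beats C, A, and B; loses to D → score 3.
A: beats C; ties B; loses to E and D → score 1.5.
D: beats C, E, and A; ties B → score 3.5.
B: beats C; ties A and D; loses to E → score 2.
D has the best pairwise record.

D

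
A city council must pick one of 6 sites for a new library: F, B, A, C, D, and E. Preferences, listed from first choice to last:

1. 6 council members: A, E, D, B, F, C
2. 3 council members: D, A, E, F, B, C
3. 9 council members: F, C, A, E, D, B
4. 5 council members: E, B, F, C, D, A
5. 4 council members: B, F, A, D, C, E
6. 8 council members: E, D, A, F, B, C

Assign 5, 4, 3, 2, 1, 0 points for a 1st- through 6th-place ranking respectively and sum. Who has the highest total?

F: 6·1 + 3·2 + 9·5 + 5·3 + 4·4 + 8·2 = 104
B: 6·2 + 3·1 + 9·0 + 5·4 + 4·5 + 8·1 = 63
A: 6·5 + 3·4 + 9·3 + 5·0 + 4·3 + 8·3 = 105
C: 6·0 + 3·0 + 9·4 + 5·2 + 4·1 + 8·0 = 50
D: 6·3 + 3·5 + 9·1 + 5·1 + 4·2 + 8·4 = 87
E: 6·4 + 3·3 + 9·2 + 5·5 + 4·0 + 8·5 = 116
E has the highest Borda score (116).

E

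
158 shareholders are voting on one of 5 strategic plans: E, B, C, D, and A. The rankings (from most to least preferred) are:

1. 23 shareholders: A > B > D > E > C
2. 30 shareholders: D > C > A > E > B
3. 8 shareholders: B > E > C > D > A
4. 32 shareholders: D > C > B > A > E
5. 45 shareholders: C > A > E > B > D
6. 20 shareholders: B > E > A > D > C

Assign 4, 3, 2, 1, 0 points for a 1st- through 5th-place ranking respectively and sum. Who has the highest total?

C

E: 23·1 + 30·1 + 8·3 + 32·0 + 45·2 + 20·3 = 227
B: 23·3 + 30·0 + 8·4 + 32·2 + 45·1 + 20·4 = 290
C: 23·0 + 30·3 + 8·2 + 32·3 + 45·4 + 20·0 = 382
D: 23·2 + 30·4 + 8·1 + 32·4 + 45·0 + 20·1 = 322
A: 23·4 + 30·2 + 8·0 + 32·1 + 45·3 + 20·2 = 359
C has the highest Borda score (382).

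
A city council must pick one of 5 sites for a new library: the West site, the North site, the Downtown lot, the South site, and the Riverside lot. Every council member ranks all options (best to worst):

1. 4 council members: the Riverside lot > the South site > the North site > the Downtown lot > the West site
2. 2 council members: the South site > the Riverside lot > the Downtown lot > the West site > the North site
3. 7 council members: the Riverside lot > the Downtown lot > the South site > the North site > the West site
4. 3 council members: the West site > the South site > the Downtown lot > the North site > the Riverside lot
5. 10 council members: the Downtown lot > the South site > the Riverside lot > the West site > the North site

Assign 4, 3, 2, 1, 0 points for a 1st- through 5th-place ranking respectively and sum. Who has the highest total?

the West site: 4·0 + 2·1 + 7·0 + 3·4 + 10·1 = 24
the North site: 4·2 + 2·0 + 7·1 + 3·1 + 10·0 = 18
the Downtown lot: 4·1 + 2·2 + 7·3 + 3·2 + 10·4 = 75
the South site: 4·3 + 2·4 + 7·2 + 3·3 + 10·3 = 73
the Riverside lot: 4·4 + 2·3 + 7·4 + 3·0 + 10·2 = 70
the Downtown lot has the highest Borda score (75).

the Downtown lot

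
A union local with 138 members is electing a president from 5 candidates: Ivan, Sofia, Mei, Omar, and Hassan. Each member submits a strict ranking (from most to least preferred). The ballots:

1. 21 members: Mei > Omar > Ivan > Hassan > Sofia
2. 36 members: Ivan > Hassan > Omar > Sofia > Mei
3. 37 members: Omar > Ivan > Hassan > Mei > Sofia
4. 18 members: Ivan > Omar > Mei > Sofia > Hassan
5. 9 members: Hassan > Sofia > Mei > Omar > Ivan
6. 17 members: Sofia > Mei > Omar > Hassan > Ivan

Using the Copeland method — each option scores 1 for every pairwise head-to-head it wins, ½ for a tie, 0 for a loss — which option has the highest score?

Omar

Ivan: beats Sofia, Mei, and Hassan; loses to Omar → score 3.
Sofia: loses to Ivan, Mei, Omar, and Hassan → score 0.
Mei: beats Sofia; loses to Ivan, Omar, and Hassan → score 1.
Omar: beats Ivan, Sofia, Mei, and Hassan → score 4.
Hassan: beats Sofia and Mei; loses to Ivan and Omar → score 2.
Omar has the best pairwise record.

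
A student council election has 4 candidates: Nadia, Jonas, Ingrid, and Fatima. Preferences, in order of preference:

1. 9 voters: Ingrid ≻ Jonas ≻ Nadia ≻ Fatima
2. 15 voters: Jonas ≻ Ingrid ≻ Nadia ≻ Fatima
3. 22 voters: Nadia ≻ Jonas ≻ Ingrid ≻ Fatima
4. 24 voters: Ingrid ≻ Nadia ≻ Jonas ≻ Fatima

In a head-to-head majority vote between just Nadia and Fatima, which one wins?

Voters preferring Nadia to Fatima: 70; preferring Fatima to Nadia: 0.
Nadia wins the head-to-head.

Nadia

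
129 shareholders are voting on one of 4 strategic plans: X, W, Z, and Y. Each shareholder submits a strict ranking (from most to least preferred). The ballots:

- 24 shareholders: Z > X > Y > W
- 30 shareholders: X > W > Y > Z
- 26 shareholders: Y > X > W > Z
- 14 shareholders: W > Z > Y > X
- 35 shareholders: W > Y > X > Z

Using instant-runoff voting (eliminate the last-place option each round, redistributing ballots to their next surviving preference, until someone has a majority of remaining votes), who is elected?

Round 1: X 30, W 49, Z 24, Y 26. Eliminate Z.
Round 2: X 54, W 49, Y 26. Eliminate Y.
Round 3: X 80, W 49. X has a majority.

X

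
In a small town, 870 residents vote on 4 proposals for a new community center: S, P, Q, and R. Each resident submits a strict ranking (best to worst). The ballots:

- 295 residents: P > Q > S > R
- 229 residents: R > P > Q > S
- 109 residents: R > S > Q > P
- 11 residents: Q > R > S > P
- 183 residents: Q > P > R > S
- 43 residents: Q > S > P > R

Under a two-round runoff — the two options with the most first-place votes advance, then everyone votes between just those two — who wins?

Round 1 first-place votes: S 0, P 295, Q 237, R 338.
R and P advance.
Runoff: R is preferred to P by 349 voters; P by 521.
P wins the runoff.

P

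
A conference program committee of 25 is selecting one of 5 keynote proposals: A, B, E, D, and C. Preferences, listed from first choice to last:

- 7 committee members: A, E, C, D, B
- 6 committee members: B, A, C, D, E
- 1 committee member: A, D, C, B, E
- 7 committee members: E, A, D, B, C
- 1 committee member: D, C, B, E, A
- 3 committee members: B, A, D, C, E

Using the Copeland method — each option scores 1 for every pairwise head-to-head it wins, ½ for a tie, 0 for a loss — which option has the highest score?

A: beats B, E, D, and C → score 4.
B: beats C; loses to A, E, and D → score 1.
E: beats B, D, and C; loses to A → score 3.
D: beats B; loses to A, E, and C → score 1.
C: beats D; loses to A, B, and E → score 1.
A has the best pairwise record.

A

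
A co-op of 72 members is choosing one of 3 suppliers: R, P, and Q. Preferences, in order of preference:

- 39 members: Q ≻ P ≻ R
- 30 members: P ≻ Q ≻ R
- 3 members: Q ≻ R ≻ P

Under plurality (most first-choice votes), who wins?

First-place votes: R 0, P 30, Q 42.
Q has the most first-place votes.

Q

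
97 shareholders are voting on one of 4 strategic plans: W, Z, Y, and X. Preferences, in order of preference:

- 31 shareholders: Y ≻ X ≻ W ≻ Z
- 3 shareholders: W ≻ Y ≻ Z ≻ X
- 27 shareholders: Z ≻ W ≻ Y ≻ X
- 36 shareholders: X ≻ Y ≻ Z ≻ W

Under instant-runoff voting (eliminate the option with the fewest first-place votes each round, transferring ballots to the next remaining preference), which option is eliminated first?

W

Round 1: W 3, Z 27, Y 31, X 36. Eliminate W.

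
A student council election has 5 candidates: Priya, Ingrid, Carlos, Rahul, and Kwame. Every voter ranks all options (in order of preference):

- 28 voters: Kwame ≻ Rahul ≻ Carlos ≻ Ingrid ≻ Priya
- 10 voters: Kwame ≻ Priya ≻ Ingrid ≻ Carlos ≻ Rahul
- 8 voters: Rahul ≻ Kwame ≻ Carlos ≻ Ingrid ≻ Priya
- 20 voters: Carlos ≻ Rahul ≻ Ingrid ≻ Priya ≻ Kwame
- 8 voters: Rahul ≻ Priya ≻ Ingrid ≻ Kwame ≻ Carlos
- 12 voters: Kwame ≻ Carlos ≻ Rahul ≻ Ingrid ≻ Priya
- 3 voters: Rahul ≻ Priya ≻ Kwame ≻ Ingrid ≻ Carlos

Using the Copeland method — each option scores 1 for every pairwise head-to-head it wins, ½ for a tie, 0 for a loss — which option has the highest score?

Kwame

Priya: loses to Ingrid, Carlos, Rahul, and Kwame → score 0.
Ingrid: beats Priya; loses to Carlos, Rahul, and Kwame → score 1.
Carlos: beats Priya and Ingrid; loses to Rahul and Kwame → score 2.
Rahul: beats Priya, Ingrid, and Carlos; loses to Kwame → score 3.
Kwame: beats Priya, Ingrid, Carlos, and Rahul → score 4.
Kwame has the best pairwise record.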